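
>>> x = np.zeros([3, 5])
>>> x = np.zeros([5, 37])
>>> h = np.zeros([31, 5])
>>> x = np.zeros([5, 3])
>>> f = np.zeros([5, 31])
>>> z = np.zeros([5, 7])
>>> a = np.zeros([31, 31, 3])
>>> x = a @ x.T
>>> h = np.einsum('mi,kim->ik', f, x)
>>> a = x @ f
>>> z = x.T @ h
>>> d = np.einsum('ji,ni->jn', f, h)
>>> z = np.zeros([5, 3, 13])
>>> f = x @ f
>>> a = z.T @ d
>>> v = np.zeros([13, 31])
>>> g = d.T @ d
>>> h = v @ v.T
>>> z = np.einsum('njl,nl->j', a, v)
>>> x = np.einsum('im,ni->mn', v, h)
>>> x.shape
(31, 13)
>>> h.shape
(13, 13)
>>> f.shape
(31, 31, 31)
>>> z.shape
(3,)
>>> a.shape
(13, 3, 31)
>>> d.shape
(5, 31)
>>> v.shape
(13, 31)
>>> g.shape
(31, 31)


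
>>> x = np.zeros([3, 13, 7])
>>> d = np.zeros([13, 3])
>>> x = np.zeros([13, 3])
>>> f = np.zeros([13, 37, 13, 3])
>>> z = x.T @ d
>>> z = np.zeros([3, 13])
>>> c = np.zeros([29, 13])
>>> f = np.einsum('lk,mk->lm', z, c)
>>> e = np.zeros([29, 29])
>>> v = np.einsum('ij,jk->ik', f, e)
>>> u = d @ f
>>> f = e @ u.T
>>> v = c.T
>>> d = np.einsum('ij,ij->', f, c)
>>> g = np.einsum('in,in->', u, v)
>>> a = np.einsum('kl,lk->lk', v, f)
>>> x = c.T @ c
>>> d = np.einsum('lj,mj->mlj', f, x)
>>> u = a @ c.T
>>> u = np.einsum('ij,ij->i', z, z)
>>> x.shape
(13, 13)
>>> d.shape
(13, 29, 13)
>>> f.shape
(29, 13)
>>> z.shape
(3, 13)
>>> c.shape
(29, 13)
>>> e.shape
(29, 29)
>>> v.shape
(13, 29)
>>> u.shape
(3,)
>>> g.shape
()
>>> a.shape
(29, 13)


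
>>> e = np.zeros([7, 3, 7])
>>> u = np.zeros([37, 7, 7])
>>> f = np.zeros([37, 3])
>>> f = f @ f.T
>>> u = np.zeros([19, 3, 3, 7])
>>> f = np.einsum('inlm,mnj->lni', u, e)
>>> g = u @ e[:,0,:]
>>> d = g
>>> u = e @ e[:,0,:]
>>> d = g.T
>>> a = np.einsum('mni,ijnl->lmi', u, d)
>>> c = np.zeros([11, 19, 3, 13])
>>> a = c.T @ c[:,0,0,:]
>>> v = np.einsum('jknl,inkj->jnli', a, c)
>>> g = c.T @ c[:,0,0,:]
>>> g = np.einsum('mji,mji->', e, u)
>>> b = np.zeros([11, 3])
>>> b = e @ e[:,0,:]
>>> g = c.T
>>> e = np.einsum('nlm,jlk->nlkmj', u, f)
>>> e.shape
(7, 3, 19, 7, 3)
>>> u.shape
(7, 3, 7)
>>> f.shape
(3, 3, 19)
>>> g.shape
(13, 3, 19, 11)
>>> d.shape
(7, 3, 3, 19)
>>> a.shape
(13, 3, 19, 13)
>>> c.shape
(11, 19, 3, 13)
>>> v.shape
(13, 19, 13, 11)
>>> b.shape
(7, 3, 7)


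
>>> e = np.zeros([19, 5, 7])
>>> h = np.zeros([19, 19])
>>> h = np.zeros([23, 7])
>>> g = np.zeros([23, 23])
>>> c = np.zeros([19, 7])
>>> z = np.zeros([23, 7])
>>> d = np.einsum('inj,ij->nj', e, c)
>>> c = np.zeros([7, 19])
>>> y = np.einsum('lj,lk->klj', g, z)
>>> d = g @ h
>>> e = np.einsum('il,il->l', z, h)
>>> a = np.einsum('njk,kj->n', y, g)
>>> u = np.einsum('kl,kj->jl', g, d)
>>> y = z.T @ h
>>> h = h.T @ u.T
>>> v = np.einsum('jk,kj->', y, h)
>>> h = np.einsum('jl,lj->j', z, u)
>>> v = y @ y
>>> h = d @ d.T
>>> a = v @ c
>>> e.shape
(7,)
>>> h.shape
(23, 23)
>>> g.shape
(23, 23)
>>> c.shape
(7, 19)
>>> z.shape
(23, 7)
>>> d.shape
(23, 7)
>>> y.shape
(7, 7)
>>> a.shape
(7, 19)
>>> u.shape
(7, 23)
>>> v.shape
(7, 7)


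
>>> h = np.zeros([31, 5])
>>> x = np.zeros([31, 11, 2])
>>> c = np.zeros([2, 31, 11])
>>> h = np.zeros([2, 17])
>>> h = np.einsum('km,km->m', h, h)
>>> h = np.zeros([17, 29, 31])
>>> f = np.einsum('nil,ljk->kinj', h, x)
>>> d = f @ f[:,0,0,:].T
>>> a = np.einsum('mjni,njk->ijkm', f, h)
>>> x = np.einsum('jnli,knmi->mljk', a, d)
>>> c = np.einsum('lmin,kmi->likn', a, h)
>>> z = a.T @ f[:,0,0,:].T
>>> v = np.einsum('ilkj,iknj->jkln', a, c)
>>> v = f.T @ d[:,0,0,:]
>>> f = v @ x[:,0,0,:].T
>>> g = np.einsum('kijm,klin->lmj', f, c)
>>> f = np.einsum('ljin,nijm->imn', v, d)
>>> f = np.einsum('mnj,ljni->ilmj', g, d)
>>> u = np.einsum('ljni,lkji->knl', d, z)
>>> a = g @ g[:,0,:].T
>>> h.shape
(17, 29, 31)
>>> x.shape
(17, 31, 11, 2)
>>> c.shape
(11, 31, 17, 2)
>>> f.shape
(2, 2, 31, 29)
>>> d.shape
(2, 29, 17, 2)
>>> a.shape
(31, 17, 31)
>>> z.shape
(2, 31, 29, 2)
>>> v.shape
(11, 17, 29, 2)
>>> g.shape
(31, 17, 29)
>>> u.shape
(31, 17, 2)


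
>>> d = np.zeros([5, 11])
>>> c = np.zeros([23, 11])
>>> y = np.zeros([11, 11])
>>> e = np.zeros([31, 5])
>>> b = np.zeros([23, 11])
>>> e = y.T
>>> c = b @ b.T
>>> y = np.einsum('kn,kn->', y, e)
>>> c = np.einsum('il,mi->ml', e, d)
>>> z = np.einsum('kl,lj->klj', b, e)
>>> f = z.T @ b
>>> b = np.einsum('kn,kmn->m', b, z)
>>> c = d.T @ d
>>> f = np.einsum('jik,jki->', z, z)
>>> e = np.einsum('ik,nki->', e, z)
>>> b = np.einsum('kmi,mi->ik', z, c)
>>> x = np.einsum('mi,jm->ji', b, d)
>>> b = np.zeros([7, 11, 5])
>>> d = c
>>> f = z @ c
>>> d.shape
(11, 11)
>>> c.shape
(11, 11)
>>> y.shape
()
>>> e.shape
()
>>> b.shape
(7, 11, 5)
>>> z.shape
(23, 11, 11)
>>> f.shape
(23, 11, 11)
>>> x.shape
(5, 23)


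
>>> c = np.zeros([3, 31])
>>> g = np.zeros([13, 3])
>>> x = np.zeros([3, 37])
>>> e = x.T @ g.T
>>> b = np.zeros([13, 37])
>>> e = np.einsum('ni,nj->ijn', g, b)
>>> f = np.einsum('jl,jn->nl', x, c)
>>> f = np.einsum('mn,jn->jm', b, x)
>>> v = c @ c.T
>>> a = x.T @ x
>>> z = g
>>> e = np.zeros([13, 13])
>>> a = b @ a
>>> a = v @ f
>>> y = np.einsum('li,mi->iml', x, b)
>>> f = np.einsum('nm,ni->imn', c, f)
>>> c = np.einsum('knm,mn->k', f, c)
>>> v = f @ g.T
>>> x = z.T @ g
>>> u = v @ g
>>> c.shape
(13,)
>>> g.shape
(13, 3)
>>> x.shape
(3, 3)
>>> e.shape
(13, 13)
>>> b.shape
(13, 37)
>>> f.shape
(13, 31, 3)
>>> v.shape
(13, 31, 13)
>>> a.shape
(3, 13)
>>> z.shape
(13, 3)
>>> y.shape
(37, 13, 3)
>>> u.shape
(13, 31, 3)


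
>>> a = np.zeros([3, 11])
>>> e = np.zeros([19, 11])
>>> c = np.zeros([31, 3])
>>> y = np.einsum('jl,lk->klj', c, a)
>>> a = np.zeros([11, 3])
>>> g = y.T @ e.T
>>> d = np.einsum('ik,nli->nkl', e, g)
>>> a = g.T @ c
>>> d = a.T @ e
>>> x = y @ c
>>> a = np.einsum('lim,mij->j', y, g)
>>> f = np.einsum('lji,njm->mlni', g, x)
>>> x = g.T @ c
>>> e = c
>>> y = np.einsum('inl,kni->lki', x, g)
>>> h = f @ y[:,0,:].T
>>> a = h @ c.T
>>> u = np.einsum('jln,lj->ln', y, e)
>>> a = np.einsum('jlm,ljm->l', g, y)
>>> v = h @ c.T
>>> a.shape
(3,)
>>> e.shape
(31, 3)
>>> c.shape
(31, 3)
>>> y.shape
(3, 31, 19)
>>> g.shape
(31, 3, 19)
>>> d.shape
(3, 3, 11)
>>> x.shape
(19, 3, 3)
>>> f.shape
(3, 31, 11, 19)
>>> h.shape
(3, 31, 11, 3)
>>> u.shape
(31, 19)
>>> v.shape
(3, 31, 11, 31)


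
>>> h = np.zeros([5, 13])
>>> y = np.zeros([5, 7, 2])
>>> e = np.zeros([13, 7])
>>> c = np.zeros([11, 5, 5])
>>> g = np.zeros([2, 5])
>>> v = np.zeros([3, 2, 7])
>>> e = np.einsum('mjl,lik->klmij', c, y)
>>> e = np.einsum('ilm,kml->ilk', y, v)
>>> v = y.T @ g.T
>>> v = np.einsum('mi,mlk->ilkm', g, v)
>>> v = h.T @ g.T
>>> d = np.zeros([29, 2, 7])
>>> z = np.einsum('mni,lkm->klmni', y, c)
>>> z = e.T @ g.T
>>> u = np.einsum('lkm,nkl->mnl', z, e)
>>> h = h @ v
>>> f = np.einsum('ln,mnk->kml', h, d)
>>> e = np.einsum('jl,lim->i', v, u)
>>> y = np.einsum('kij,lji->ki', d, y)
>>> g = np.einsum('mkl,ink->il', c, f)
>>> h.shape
(5, 2)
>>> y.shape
(29, 2)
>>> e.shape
(5,)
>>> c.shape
(11, 5, 5)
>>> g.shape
(7, 5)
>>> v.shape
(13, 2)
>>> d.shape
(29, 2, 7)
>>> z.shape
(3, 7, 2)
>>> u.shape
(2, 5, 3)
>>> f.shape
(7, 29, 5)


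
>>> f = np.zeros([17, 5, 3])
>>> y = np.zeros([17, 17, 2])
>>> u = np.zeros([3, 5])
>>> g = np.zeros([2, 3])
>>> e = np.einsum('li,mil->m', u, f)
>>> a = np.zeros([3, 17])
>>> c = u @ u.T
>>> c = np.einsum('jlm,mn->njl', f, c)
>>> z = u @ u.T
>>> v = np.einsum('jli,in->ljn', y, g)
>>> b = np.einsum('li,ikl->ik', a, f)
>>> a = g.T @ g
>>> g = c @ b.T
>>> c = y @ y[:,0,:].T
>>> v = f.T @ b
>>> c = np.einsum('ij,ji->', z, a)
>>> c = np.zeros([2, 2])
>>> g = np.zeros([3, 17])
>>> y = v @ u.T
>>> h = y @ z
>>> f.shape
(17, 5, 3)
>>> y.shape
(3, 5, 3)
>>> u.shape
(3, 5)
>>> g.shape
(3, 17)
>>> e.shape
(17,)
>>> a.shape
(3, 3)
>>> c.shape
(2, 2)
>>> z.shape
(3, 3)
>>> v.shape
(3, 5, 5)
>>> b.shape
(17, 5)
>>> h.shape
(3, 5, 3)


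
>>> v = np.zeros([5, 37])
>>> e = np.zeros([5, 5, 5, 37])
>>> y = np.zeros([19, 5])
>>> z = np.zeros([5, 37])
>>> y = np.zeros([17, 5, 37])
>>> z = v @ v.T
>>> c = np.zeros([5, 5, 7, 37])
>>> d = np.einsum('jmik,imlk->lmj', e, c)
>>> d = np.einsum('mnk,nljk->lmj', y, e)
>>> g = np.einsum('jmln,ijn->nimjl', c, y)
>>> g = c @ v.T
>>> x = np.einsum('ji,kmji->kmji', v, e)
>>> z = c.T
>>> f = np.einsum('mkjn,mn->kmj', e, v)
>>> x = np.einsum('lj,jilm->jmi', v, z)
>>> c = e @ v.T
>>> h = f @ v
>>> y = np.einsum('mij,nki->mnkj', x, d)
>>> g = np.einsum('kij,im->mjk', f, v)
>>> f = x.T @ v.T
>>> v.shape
(5, 37)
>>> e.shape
(5, 5, 5, 37)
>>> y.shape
(37, 5, 17, 7)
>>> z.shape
(37, 7, 5, 5)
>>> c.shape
(5, 5, 5, 5)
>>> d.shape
(5, 17, 5)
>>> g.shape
(37, 5, 5)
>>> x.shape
(37, 5, 7)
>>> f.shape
(7, 5, 5)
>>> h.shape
(5, 5, 37)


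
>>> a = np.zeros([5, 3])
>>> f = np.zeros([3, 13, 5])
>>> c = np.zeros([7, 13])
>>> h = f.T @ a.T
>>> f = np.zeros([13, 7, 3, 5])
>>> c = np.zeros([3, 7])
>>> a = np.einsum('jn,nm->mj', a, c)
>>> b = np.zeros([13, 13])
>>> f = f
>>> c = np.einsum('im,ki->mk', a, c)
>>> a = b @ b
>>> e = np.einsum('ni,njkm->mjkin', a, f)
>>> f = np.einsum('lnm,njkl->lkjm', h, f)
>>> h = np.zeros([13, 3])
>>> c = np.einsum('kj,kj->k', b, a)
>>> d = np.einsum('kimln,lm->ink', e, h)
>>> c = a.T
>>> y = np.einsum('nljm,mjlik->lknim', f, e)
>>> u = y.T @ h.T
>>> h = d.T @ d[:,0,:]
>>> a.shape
(13, 13)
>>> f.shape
(5, 3, 7, 5)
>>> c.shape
(13, 13)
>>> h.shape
(5, 13, 5)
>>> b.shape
(13, 13)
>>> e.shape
(5, 7, 3, 13, 13)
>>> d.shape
(7, 13, 5)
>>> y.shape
(3, 13, 5, 13, 5)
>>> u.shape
(5, 13, 5, 13, 13)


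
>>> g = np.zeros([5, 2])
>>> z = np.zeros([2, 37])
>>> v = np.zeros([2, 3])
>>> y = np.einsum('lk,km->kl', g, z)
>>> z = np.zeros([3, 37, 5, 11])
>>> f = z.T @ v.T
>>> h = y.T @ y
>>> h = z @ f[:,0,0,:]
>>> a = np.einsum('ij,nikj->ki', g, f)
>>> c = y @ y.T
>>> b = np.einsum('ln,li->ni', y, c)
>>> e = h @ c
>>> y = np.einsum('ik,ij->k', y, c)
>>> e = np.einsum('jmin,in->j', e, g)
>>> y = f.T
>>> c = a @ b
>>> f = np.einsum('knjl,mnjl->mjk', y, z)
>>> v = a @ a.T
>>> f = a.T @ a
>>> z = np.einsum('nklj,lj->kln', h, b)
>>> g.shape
(5, 2)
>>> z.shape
(37, 5, 3)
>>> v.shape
(37, 37)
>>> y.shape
(2, 37, 5, 11)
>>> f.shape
(5, 5)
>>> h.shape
(3, 37, 5, 2)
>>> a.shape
(37, 5)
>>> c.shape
(37, 2)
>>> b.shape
(5, 2)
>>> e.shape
(3,)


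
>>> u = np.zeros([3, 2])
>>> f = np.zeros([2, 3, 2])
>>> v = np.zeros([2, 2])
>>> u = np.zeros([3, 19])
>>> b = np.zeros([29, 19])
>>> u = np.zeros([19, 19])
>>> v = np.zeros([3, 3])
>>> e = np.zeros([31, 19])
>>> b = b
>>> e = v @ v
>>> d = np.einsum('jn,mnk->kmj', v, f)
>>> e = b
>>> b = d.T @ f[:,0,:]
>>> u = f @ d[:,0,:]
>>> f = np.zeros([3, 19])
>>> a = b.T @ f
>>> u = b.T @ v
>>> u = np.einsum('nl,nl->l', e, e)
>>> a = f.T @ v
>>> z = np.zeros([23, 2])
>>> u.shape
(19,)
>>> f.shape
(3, 19)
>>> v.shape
(3, 3)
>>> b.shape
(3, 2, 2)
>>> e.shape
(29, 19)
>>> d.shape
(2, 2, 3)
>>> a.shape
(19, 3)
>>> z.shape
(23, 2)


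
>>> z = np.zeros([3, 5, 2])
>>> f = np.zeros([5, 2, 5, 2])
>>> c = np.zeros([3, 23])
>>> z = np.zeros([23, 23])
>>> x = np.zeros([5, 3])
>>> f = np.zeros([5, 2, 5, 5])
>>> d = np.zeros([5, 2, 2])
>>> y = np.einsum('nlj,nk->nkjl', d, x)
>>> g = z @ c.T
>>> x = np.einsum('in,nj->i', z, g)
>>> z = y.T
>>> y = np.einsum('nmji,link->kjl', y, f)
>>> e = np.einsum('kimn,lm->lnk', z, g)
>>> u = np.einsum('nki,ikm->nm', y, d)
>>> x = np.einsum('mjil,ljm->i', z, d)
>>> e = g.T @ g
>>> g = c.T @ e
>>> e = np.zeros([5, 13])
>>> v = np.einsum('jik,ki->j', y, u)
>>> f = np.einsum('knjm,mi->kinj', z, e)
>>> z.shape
(2, 2, 3, 5)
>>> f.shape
(2, 13, 2, 3)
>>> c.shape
(3, 23)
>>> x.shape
(3,)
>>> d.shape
(5, 2, 2)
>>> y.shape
(5, 2, 5)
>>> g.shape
(23, 3)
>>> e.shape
(5, 13)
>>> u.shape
(5, 2)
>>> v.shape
(5,)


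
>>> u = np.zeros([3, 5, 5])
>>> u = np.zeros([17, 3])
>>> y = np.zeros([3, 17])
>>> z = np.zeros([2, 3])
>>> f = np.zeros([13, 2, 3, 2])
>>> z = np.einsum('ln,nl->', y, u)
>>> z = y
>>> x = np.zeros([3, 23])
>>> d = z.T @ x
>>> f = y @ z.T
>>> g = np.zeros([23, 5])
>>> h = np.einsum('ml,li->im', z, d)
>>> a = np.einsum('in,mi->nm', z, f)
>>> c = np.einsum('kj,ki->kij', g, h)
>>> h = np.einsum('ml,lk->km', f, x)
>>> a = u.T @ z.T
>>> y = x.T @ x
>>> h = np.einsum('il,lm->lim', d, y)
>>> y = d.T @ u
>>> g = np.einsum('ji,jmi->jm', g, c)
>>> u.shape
(17, 3)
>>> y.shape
(23, 3)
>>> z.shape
(3, 17)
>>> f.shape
(3, 3)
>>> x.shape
(3, 23)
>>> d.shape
(17, 23)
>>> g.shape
(23, 3)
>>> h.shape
(23, 17, 23)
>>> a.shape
(3, 3)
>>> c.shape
(23, 3, 5)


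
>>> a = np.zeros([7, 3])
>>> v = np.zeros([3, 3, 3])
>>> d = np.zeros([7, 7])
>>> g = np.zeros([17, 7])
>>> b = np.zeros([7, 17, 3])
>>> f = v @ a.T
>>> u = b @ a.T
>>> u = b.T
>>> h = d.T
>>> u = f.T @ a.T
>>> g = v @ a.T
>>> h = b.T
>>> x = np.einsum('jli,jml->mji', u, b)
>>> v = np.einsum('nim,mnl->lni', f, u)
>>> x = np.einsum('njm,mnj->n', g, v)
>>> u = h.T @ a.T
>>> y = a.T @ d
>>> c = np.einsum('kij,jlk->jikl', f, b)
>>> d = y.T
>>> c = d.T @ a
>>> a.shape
(7, 3)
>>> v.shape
(7, 3, 3)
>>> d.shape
(7, 3)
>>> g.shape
(3, 3, 7)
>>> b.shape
(7, 17, 3)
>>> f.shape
(3, 3, 7)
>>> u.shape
(7, 17, 7)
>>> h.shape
(3, 17, 7)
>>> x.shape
(3,)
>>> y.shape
(3, 7)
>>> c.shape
(3, 3)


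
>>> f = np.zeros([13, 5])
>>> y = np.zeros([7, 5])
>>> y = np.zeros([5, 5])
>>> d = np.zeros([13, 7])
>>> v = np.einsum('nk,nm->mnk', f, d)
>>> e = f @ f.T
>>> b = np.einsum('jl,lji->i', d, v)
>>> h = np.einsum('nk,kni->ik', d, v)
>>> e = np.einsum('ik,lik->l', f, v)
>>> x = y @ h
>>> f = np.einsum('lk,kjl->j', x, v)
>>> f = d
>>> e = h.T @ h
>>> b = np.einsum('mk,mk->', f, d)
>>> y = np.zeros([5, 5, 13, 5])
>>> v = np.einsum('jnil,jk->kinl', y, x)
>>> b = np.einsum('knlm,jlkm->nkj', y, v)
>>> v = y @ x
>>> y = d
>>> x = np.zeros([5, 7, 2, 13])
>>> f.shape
(13, 7)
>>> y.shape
(13, 7)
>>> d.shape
(13, 7)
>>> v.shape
(5, 5, 13, 7)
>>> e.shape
(7, 7)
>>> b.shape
(5, 5, 7)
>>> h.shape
(5, 7)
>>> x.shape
(5, 7, 2, 13)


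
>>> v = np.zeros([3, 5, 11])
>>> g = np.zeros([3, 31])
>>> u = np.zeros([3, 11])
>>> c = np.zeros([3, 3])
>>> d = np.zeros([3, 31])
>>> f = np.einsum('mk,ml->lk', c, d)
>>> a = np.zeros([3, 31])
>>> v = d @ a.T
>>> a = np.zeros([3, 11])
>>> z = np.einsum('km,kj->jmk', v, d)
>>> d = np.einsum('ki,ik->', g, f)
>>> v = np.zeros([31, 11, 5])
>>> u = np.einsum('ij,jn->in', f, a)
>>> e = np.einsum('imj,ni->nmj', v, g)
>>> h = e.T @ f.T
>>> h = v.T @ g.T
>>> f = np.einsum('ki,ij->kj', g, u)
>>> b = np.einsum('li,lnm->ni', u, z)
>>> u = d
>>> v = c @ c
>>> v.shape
(3, 3)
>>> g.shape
(3, 31)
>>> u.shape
()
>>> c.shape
(3, 3)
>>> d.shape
()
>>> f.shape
(3, 11)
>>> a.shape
(3, 11)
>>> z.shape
(31, 3, 3)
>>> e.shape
(3, 11, 5)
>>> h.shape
(5, 11, 3)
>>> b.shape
(3, 11)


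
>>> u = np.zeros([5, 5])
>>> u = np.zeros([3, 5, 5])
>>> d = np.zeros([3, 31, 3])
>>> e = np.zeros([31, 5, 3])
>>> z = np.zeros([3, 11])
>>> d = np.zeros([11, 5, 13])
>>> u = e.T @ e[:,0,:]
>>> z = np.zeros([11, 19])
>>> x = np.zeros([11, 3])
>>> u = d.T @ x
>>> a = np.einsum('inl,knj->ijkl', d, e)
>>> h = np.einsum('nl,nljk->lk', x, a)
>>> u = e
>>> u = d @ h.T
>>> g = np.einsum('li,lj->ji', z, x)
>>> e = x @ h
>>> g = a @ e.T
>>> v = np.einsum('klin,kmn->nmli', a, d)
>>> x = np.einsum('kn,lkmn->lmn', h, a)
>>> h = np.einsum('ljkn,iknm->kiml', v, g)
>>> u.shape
(11, 5, 3)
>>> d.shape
(11, 5, 13)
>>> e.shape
(11, 13)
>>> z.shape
(11, 19)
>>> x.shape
(11, 31, 13)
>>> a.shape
(11, 3, 31, 13)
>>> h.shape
(3, 11, 11, 13)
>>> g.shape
(11, 3, 31, 11)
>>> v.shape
(13, 5, 3, 31)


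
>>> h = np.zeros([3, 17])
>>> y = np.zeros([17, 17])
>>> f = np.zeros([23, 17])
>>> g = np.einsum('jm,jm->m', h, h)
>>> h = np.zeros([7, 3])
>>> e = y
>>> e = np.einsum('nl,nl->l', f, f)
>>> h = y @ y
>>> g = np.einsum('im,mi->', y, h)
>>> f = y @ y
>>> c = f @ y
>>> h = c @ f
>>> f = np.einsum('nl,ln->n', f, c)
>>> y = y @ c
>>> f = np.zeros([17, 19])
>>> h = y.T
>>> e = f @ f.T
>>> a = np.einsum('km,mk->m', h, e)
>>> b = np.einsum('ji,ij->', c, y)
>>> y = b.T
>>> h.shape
(17, 17)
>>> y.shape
()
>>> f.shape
(17, 19)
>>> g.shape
()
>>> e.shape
(17, 17)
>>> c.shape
(17, 17)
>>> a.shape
(17,)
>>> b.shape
()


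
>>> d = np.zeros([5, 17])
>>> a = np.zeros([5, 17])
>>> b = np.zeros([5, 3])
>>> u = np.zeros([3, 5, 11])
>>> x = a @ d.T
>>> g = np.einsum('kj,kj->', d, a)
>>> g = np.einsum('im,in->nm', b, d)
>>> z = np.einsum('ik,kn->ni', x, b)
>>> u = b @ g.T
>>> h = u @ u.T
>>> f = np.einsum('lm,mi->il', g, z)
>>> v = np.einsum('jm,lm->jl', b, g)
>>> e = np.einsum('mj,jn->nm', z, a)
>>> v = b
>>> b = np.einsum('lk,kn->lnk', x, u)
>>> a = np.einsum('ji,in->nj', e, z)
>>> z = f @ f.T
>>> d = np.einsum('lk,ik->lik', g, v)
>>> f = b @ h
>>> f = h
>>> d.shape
(17, 5, 3)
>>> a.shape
(5, 17)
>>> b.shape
(5, 17, 5)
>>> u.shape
(5, 17)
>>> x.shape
(5, 5)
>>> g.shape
(17, 3)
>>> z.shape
(5, 5)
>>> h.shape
(5, 5)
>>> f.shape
(5, 5)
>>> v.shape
(5, 3)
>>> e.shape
(17, 3)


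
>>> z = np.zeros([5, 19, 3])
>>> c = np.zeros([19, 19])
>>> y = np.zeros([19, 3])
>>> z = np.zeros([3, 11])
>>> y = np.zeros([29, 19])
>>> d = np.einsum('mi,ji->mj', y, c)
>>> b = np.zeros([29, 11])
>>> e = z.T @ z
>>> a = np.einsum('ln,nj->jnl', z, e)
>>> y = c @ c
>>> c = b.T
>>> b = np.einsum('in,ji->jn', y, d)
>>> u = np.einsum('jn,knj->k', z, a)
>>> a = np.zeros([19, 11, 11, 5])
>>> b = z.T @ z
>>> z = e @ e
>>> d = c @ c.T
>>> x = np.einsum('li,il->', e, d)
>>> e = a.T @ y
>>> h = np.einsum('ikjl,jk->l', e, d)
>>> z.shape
(11, 11)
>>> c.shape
(11, 29)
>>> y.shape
(19, 19)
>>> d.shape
(11, 11)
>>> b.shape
(11, 11)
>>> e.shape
(5, 11, 11, 19)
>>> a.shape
(19, 11, 11, 5)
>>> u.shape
(11,)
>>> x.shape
()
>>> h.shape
(19,)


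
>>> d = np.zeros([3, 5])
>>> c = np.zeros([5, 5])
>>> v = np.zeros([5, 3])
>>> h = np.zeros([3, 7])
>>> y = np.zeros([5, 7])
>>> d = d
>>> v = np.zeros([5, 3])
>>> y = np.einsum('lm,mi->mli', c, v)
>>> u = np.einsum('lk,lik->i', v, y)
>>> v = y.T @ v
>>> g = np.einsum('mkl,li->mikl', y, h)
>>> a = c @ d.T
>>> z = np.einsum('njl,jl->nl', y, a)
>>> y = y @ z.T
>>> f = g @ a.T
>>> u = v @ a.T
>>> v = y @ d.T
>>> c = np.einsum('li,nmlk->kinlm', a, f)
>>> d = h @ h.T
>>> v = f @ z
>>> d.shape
(3, 3)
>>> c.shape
(5, 3, 5, 5, 7)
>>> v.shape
(5, 7, 5, 3)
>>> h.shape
(3, 7)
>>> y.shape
(5, 5, 5)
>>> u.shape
(3, 5, 5)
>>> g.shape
(5, 7, 5, 3)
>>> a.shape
(5, 3)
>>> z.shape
(5, 3)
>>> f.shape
(5, 7, 5, 5)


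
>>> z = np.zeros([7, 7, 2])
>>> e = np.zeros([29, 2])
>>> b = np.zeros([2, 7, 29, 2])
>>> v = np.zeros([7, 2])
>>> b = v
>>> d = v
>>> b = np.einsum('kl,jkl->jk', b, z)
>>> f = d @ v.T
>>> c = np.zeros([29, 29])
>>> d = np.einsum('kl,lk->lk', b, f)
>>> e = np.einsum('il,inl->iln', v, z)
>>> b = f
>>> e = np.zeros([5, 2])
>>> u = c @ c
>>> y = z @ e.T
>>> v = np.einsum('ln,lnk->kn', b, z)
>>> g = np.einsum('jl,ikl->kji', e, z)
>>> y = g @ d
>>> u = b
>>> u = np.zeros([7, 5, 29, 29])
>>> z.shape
(7, 7, 2)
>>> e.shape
(5, 2)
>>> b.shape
(7, 7)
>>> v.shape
(2, 7)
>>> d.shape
(7, 7)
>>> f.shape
(7, 7)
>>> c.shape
(29, 29)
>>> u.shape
(7, 5, 29, 29)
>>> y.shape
(7, 5, 7)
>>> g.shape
(7, 5, 7)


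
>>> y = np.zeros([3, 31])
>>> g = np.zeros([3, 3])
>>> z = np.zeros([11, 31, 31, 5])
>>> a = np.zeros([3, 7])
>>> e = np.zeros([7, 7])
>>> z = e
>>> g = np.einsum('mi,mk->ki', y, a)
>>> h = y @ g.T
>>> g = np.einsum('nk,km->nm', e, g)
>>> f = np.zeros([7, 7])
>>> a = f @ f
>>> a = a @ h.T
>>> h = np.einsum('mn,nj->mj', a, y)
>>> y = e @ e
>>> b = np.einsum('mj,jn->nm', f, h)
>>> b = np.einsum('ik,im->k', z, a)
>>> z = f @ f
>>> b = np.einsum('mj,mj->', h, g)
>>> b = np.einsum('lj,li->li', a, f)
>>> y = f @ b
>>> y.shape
(7, 7)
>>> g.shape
(7, 31)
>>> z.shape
(7, 7)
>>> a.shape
(7, 3)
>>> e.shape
(7, 7)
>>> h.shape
(7, 31)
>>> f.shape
(7, 7)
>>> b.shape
(7, 7)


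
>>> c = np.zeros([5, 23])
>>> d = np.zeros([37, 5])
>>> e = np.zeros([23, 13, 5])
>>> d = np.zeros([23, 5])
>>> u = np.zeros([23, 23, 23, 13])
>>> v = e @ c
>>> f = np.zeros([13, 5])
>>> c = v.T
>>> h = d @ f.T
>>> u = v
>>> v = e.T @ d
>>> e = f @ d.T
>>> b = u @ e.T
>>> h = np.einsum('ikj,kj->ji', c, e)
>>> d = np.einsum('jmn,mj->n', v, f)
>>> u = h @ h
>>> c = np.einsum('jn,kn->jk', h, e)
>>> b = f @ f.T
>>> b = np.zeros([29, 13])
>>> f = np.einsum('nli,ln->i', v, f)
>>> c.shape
(23, 13)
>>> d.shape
(5,)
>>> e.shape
(13, 23)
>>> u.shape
(23, 23)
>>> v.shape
(5, 13, 5)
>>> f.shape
(5,)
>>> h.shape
(23, 23)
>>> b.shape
(29, 13)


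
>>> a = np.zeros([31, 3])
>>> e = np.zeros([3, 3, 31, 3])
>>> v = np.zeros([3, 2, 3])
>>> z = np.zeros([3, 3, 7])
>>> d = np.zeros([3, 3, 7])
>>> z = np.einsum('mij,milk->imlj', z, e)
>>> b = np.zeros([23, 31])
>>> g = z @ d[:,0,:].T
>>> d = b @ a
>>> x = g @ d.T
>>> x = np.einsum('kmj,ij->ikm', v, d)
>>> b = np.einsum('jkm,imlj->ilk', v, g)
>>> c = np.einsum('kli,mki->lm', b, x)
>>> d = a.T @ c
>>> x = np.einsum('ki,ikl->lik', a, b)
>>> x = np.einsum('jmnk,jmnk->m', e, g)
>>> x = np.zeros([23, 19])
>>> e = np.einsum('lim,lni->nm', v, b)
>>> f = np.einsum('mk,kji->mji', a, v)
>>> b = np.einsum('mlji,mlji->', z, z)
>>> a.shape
(31, 3)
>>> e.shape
(31, 3)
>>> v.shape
(3, 2, 3)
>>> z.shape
(3, 3, 31, 7)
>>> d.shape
(3, 23)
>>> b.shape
()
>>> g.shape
(3, 3, 31, 3)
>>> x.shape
(23, 19)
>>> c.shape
(31, 23)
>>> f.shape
(31, 2, 3)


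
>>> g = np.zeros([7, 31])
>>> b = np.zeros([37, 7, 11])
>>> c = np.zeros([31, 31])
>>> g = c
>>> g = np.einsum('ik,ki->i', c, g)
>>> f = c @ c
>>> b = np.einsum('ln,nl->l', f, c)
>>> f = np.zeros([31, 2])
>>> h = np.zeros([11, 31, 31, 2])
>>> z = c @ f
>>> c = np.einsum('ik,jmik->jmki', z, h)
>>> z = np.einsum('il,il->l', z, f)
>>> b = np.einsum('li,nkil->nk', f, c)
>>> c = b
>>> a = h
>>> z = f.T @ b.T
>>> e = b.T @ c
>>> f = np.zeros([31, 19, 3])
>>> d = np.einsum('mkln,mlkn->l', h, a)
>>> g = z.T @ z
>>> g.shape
(11, 11)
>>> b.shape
(11, 31)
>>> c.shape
(11, 31)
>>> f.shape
(31, 19, 3)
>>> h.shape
(11, 31, 31, 2)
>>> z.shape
(2, 11)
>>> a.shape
(11, 31, 31, 2)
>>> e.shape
(31, 31)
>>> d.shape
(31,)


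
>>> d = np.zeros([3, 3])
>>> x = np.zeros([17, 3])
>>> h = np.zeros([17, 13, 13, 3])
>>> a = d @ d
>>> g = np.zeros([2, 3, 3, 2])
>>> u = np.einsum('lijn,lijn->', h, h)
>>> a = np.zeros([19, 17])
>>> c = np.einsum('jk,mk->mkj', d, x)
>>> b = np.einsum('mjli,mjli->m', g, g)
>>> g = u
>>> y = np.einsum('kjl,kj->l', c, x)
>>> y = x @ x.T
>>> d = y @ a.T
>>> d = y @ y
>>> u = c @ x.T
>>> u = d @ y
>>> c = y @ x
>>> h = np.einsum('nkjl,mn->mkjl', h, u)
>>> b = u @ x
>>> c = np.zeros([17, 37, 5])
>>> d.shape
(17, 17)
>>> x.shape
(17, 3)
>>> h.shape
(17, 13, 13, 3)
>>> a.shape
(19, 17)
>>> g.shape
()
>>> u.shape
(17, 17)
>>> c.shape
(17, 37, 5)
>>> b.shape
(17, 3)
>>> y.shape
(17, 17)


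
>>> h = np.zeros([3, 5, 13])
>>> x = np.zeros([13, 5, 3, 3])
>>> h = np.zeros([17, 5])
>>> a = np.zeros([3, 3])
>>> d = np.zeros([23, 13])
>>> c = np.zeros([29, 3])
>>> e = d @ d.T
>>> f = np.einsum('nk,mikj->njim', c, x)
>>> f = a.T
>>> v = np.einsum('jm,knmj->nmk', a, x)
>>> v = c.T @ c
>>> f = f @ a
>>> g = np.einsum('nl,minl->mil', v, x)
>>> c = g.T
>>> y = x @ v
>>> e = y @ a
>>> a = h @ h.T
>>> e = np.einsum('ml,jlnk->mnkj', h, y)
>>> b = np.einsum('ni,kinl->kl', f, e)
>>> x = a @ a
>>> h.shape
(17, 5)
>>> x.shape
(17, 17)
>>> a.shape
(17, 17)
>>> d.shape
(23, 13)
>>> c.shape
(3, 5, 13)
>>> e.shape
(17, 3, 3, 13)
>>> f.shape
(3, 3)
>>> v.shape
(3, 3)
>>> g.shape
(13, 5, 3)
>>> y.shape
(13, 5, 3, 3)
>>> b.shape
(17, 13)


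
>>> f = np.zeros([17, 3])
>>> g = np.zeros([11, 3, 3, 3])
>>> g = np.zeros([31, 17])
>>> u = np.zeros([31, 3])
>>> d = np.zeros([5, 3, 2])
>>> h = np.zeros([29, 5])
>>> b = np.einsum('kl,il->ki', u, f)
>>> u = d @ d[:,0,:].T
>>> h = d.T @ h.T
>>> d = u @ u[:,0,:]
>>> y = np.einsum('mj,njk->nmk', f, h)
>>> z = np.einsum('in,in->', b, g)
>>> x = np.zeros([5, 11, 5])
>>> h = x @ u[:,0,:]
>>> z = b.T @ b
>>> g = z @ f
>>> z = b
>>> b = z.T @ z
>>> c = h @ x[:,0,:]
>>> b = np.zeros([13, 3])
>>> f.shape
(17, 3)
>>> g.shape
(17, 3)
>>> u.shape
(5, 3, 5)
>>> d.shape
(5, 3, 5)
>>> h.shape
(5, 11, 5)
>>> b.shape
(13, 3)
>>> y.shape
(2, 17, 29)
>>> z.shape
(31, 17)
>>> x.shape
(5, 11, 5)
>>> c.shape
(5, 11, 5)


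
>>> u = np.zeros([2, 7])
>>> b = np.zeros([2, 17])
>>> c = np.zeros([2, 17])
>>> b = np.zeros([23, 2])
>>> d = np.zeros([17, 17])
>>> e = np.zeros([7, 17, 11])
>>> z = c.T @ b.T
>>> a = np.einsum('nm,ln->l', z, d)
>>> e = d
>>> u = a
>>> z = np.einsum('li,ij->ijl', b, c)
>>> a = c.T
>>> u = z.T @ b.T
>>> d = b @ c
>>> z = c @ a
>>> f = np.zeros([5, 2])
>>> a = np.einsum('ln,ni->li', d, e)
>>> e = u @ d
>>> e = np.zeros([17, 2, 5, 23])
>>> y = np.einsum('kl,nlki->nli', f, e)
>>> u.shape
(23, 17, 23)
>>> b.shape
(23, 2)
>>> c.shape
(2, 17)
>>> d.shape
(23, 17)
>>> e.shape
(17, 2, 5, 23)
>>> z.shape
(2, 2)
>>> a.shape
(23, 17)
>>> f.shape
(5, 2)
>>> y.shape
(17, 2, 23)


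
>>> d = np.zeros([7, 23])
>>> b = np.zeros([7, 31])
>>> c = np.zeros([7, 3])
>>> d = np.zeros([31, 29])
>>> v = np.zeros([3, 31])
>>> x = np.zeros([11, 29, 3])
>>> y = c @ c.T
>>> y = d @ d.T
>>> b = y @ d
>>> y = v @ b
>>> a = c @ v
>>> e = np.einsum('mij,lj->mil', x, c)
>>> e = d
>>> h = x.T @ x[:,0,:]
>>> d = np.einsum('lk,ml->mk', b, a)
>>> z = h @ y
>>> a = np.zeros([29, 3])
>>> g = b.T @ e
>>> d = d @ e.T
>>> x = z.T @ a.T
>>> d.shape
(7, 31)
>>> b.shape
(31, 29)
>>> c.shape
(7, 3)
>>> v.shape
(3, 31)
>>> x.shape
(29, 29, 29)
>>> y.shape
(3, 29)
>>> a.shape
(29, 3)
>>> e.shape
(31, 29)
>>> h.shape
(3, 29, 3)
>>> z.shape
(3, 29, 29)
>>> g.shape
(29, 29)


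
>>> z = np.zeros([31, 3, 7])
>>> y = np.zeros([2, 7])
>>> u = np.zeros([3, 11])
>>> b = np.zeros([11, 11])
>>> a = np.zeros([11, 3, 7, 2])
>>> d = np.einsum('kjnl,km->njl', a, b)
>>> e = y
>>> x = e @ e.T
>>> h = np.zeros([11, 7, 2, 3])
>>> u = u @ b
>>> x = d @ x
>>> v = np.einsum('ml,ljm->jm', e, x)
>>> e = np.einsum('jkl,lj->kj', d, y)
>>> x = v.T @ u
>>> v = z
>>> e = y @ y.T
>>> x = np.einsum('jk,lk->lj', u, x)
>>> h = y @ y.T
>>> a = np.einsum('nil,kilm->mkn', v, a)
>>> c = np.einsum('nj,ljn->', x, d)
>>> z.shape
(31, 3, 7)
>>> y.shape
(2, 7)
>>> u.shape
(3, 11)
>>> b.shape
(11, 11)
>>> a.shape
(2, 11, 31)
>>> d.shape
(7, 3, 2)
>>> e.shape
(2, 2)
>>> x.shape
(2, 3)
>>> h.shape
(2, 2)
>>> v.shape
(31, 3, 7)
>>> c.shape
()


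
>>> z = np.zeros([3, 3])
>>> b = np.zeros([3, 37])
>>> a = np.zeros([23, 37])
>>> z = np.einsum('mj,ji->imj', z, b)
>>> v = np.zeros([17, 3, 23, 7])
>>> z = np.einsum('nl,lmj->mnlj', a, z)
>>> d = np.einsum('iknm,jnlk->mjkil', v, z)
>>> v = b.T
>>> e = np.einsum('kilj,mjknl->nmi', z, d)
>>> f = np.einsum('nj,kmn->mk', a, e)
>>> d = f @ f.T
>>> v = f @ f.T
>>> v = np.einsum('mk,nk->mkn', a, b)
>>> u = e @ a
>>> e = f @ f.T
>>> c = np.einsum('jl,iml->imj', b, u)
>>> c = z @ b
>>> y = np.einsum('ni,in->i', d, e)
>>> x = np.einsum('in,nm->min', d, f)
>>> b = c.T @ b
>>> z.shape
(3, 23, 37, 3)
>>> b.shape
(37, 37, 23, 37)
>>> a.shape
(23, 37)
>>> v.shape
(23, 37, 3)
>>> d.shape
(7, 7)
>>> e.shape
(7, 7)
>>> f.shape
(7, 17)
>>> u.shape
(17, 7, 37)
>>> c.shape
(3, 23, 37, 37)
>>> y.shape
(7,)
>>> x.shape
(17, 7, 7)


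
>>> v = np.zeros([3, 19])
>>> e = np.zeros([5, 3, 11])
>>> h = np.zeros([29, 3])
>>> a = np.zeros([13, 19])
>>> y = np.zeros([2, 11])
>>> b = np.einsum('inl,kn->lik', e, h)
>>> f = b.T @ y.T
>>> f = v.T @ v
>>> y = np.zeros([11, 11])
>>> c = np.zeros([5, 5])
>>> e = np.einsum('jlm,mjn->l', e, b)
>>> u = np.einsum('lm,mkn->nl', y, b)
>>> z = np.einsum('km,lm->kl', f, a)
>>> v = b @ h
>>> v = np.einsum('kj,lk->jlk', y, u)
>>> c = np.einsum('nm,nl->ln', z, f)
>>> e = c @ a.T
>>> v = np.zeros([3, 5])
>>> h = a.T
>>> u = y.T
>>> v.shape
(3, 5)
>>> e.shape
(19, 13)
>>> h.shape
(19, 13)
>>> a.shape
(13, 19)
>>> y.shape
(11, 11)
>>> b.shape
(11, 5, 29)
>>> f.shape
(19, 19)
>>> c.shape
(19, 19)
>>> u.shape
(11, 11)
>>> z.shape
(19, 13)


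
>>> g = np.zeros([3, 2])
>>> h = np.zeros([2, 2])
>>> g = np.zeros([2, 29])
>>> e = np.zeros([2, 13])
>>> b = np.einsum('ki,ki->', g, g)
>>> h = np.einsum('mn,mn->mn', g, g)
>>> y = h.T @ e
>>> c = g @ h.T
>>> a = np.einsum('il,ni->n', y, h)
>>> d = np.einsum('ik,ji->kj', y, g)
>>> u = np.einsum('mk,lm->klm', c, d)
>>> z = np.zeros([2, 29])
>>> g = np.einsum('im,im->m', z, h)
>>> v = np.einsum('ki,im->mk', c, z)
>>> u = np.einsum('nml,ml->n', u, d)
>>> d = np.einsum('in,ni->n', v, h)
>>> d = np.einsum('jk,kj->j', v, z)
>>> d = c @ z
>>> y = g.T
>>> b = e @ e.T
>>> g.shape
(29,)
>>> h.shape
(2, 29)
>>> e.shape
(2, 13)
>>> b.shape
(2, 2)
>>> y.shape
(29,)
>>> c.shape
(2, 2)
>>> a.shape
(2,)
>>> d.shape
(2, 29)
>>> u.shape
(2,)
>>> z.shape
(2, 29)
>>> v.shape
(29, 2)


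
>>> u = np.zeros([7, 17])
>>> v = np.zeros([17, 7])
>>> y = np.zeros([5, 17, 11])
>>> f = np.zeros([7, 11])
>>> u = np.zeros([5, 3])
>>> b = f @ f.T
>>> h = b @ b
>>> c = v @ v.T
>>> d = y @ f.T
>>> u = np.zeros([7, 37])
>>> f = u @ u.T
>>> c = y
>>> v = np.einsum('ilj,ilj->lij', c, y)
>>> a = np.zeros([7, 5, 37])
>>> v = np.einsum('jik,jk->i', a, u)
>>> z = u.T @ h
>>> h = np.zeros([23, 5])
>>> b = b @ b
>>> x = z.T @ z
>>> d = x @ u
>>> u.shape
(7, 37)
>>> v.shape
(5,)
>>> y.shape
(5, 17, 11)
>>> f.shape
(7, 7)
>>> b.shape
(7, 7)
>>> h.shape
(23, 5)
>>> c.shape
(5, 17, 11)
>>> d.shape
(7, 37)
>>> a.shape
(7, 5, 37)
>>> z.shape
(37, 7)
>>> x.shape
(7, 7)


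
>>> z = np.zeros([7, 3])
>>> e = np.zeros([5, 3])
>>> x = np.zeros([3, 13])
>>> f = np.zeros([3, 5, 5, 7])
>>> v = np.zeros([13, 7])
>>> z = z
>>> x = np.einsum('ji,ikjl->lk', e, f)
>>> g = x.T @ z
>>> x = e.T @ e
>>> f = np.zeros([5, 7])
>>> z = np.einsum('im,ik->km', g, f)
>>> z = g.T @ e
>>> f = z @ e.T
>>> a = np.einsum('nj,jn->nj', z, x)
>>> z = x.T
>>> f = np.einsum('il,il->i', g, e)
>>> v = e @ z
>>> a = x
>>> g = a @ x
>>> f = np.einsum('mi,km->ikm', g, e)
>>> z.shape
(3, 3)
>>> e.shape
(5, 3)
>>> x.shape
(3, 3)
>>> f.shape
(3, 5, 3)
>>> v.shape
(5, 3)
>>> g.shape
(3, 3)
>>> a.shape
(3, 3)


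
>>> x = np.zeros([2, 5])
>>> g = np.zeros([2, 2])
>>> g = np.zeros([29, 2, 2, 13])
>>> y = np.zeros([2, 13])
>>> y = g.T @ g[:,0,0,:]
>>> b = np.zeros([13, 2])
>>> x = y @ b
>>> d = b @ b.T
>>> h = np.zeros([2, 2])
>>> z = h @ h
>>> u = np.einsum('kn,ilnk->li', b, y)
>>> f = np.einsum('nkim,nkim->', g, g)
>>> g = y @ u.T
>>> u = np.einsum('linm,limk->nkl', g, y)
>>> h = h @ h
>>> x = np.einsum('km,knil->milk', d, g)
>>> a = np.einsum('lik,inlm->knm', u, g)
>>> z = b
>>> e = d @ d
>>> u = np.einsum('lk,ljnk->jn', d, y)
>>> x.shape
(13, 2, 2, 13)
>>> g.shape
(13, 2, 2, 2)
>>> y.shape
(13, 2, 2, 13)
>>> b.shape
(13, 2)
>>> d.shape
(13, 13)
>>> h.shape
(2, 2)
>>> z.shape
(13, 2)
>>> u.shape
(2, 2)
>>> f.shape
()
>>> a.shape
(13, 2, 2)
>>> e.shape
(13, 13)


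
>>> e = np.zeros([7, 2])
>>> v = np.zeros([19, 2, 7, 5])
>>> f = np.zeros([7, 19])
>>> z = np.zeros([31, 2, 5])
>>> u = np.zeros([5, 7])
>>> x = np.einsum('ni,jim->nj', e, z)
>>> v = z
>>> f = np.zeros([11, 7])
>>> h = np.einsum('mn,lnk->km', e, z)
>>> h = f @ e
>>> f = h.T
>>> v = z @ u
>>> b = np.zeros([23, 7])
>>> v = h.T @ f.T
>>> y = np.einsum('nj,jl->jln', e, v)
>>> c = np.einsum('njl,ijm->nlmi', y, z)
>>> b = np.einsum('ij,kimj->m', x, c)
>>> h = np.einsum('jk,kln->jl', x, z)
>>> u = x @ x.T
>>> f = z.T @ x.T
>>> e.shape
(7, 2)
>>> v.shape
(2, 2)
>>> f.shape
(5, 2, 7)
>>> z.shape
(31, 2, 5)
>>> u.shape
(7, 7)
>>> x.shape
(7, 31)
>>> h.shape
(7, 2)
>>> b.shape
(5,)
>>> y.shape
(2, 2, 7)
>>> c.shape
(2, 7, 5, 31)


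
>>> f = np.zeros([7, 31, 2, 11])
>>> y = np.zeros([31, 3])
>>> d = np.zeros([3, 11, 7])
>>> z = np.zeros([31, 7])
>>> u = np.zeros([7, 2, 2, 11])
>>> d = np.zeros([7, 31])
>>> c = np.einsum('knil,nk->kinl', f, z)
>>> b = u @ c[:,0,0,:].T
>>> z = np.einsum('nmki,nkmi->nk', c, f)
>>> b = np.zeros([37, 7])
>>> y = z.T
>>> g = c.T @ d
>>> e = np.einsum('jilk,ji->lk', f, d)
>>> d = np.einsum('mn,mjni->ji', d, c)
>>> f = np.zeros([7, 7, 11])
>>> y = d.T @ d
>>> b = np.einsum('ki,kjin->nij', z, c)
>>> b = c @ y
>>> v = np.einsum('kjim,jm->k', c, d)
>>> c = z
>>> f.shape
(7, 7, 11)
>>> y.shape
(11, 11)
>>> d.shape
(2, 11)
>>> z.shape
(7, 31)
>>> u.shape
(7, 2, 2, 11)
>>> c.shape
(7, 31)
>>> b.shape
(7, 2, 31, 11)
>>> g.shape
(11, 31, 2, 31)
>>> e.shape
(2, 11)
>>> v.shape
(7,)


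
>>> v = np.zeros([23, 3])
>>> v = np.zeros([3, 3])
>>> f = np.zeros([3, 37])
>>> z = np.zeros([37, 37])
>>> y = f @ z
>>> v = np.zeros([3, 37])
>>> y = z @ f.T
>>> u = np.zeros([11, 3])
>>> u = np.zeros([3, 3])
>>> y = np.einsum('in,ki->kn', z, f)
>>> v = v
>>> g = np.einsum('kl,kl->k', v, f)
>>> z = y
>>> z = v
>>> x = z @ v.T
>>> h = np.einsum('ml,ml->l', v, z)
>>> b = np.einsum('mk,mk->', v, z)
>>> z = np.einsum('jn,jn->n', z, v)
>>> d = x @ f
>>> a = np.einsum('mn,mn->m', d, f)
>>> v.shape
(3, 37)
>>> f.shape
(3, 37)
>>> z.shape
(37,)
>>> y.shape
(3, 37)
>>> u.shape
(3, 3)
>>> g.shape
(3,)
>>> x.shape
(3, 3)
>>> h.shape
(37,)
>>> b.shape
()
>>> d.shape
(3, 37)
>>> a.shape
(3,)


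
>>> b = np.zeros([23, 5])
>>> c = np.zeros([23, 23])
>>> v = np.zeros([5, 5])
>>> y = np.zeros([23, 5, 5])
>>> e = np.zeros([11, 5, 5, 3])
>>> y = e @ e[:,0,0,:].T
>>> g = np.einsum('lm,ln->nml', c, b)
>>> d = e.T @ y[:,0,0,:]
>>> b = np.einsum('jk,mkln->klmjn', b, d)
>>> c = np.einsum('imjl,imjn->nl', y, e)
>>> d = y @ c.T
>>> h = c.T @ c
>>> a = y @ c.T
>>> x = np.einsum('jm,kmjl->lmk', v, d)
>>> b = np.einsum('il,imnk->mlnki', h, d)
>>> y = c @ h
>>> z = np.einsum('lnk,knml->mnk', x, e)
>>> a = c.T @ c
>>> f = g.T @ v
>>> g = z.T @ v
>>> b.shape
(5, 11, 5, 3, 11)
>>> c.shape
(3, 11)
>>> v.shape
(5, 5)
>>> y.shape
(3, 11)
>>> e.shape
(11, 5, 5, 3)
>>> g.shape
(11, 5, 5)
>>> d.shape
(11, 5, 5, 3)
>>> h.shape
(11, 11)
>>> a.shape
(11, 11)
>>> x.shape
(3, 5, 11)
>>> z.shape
(5, 5, 11)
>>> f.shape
(23, 23, 5)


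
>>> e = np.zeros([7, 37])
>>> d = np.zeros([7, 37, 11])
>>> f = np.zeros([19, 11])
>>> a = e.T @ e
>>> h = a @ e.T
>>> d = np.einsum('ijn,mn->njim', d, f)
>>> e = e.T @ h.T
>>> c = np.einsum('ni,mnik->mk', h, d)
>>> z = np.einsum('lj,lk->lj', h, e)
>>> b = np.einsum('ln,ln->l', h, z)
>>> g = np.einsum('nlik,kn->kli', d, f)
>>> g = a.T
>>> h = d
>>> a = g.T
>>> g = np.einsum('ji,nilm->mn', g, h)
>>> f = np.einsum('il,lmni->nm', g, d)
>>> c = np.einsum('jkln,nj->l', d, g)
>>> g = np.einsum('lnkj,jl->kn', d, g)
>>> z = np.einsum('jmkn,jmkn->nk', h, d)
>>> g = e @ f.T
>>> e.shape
(37, 37)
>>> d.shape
(11, 37, 7, 19)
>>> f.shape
(7, 37)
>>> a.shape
(37, 37)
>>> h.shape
(11, 37, 7, 19)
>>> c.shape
(7,)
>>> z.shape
(19, 7)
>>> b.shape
(37,)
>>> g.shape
(37, 7)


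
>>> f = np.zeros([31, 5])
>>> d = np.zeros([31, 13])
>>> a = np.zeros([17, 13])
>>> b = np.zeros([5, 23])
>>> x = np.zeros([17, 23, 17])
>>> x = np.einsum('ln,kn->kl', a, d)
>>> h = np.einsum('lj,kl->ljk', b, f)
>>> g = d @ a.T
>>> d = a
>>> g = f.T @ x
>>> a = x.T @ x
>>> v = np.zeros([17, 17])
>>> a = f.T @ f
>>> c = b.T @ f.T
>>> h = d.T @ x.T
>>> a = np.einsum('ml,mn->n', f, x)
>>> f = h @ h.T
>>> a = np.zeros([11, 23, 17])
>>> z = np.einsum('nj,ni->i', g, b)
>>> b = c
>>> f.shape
(13, 13)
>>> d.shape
(17, 13)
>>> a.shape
(11, 23, 17)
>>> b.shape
(23, 31)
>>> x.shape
(31, 17)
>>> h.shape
(13, 31)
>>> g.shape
(5, 17)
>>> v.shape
(17, 17)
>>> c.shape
(23, 31)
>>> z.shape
(23,)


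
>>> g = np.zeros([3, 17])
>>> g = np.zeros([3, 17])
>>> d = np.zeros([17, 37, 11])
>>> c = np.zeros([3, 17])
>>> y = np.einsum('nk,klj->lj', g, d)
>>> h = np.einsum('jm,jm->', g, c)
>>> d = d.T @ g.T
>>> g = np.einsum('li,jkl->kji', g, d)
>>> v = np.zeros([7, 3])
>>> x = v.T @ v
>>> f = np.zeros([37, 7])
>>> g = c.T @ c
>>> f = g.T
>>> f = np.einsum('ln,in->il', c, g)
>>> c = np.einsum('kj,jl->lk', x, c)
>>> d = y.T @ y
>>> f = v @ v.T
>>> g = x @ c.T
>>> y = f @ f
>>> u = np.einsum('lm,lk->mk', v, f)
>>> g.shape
(3, 17)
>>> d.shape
(11, 11)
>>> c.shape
(17, 3)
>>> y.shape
(7, 7)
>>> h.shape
()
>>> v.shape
(7, 3)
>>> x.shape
(3, 3)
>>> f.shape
(7, 7)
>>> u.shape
(3, 7)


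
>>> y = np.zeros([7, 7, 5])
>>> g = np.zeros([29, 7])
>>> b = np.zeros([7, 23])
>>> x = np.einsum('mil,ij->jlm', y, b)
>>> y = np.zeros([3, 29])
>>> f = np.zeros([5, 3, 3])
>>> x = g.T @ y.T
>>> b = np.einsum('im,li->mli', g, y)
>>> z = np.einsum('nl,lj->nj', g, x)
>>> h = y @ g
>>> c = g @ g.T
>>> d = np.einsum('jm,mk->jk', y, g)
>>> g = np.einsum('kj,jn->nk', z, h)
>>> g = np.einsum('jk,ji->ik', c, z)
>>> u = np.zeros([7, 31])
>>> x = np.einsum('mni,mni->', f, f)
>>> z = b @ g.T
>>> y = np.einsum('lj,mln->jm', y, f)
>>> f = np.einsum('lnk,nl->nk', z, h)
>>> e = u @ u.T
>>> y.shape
(29, 5)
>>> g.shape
(3, 29)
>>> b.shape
(7, 3, 29)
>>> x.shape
()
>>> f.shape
(3, 3)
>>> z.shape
(7, 3, 3)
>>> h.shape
(3, 7)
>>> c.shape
(29, 29)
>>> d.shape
(3, 7)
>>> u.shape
(7, 31)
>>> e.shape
(7, 7)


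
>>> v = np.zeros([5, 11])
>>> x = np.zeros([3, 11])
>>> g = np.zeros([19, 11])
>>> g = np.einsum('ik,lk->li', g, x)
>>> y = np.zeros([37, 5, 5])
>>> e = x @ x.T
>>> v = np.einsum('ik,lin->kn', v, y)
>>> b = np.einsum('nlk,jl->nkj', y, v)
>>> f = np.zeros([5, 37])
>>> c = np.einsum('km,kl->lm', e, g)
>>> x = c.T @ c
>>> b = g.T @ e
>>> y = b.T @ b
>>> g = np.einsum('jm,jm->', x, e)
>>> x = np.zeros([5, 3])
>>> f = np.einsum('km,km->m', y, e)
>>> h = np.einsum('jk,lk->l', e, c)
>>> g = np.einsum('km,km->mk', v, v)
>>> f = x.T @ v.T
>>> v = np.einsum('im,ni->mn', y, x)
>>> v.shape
(3, 5)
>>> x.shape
(5, 3)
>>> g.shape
(5, 11)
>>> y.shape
(3, 3)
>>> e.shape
(3, 3)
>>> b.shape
(19, 3)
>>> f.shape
(3, 11)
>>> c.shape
(19, 3)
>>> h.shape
(19,)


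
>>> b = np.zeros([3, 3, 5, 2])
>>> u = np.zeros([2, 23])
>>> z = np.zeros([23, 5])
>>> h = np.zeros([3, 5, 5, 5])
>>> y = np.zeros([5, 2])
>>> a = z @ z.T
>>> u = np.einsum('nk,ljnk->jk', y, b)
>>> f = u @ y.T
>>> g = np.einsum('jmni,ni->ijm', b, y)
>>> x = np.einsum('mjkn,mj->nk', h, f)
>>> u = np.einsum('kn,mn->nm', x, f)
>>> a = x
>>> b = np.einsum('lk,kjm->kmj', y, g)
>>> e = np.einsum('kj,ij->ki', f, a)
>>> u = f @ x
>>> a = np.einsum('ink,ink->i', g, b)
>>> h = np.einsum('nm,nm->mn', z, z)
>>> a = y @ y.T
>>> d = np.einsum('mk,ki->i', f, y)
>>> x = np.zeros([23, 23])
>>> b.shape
(2, 3, 3)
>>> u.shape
(3, 5)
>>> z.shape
(23, 5)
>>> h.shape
(5, 23)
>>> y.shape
(5, 2)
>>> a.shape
(5, 5)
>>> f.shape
(3, 5)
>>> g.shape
(2, 3, 3)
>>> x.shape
(23, 23)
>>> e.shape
(3, 5)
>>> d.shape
(2,)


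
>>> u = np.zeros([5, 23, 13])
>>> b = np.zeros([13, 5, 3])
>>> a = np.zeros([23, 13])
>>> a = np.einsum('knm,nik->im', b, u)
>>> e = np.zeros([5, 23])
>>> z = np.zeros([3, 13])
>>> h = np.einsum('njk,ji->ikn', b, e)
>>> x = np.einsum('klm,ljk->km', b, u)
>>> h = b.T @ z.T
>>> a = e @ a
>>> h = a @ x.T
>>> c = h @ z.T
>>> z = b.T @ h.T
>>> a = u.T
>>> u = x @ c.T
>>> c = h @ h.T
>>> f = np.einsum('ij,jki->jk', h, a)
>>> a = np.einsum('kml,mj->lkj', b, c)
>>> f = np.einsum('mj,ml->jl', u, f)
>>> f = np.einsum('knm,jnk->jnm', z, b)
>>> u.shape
(13, 5)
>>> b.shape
(13, 5, 3)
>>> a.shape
(3, 13, 5)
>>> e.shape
(5, 23)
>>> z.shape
(3, 5, 5)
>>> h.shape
(5, 13)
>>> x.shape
(13, 3)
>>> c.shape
(5, 5)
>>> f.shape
(13, 5, 5)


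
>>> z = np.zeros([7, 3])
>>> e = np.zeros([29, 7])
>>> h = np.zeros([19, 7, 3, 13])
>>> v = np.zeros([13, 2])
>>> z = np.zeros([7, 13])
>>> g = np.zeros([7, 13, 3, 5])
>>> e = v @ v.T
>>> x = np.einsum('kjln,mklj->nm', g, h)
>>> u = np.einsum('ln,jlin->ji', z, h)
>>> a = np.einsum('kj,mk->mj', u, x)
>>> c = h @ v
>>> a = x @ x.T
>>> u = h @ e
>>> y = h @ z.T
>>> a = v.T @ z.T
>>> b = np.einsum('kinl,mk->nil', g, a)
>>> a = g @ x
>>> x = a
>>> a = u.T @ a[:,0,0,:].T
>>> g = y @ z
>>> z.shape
(7, 13)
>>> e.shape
(13, 13)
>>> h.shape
(19, 7, 3, 13)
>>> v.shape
(13, 2)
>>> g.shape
(19, 7, 3, 13)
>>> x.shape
(7, 13, 3, 19)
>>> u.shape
(19, 7, 3, 13)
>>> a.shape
(13, 3, 7, 7)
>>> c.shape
(19, 7, 3, 2)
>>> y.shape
(19, 7, 3, 7)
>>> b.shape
(3, 13, 5)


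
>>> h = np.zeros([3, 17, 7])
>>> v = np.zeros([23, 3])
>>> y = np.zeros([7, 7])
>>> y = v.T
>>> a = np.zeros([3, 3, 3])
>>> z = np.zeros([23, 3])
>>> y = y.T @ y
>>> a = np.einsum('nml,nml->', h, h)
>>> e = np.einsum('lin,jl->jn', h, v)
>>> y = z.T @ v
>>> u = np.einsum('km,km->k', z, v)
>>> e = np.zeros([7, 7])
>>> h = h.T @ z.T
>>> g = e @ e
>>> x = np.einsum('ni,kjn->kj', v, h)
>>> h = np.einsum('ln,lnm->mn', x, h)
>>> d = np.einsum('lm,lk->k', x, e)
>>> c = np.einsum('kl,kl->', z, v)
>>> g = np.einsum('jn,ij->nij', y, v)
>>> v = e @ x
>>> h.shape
(23, 17)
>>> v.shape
(7, 17)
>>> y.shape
(3, 3)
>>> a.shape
()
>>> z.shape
(23, 3)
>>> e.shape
(7, 7)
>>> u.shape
(23,)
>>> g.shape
(3, 23, 3)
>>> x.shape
(7, 17)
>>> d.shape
(7,)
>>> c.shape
()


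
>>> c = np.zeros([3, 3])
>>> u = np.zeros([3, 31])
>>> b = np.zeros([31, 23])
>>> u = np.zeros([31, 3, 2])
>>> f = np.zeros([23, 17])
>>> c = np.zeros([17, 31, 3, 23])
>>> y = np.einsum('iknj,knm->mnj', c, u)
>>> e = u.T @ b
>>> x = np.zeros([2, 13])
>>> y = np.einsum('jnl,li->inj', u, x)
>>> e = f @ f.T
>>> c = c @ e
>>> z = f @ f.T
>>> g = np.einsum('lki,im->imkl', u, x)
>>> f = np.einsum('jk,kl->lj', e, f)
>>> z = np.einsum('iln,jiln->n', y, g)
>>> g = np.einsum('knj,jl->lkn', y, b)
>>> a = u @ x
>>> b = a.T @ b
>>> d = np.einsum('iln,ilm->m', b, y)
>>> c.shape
(17, 31, 3, 23)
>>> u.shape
(31, 3, 2)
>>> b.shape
(13, 3, 23)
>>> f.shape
(17, 23)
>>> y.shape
(13, 3, 31)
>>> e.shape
(23, 23)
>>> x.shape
(2, 13)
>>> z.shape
(31,)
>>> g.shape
(23, 13, 3)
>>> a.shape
(31, 3, 13)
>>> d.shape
(31,)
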